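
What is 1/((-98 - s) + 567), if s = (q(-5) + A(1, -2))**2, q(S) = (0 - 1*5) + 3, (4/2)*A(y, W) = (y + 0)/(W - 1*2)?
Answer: 64/29727 ≈ 0.0021529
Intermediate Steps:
A(y, W) = y/(2*(-2 + W)) (A(y, W) = ((y + 0)/(W - 1*2))/2 = (y/(W - 2))/2 = (y/(-2 + W))/2 = y/(2*(-2 + W)))
q(S) = -2 (q(S) = (0 - 5) + 3 = -5 + 3 = -2)
s = 289/64 (s = (-2 + (1/2)*1/(-2 - 2))**2 = (-2 + (1/2)*1/(-4))**2 = (-2 + (1/2)*1*(-1/4))**2 = (-2 - 1/8)**2 = (-17/8)**2 = 289/64 ≈ 4.5156)
1/((-98 - s) + 567) = 1/((-98 - 1*289/64) + 567) = 1/((-98 - 289/64) + 567) = 1/(-6561/64 + 567) = 1/(29727/64) = 64/29727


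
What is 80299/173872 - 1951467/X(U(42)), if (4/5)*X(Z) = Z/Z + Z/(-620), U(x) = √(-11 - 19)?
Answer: (-168295463445724*I + 80299*√30)/(173872*(√30 + 620*I)) ≈ -1.5611e+6 - 13791.0*I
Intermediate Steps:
U(x) = I*√30 (U(x) = √(-30) = I*√30)
X(Z) = 5/4 - Z/496 (X(Z) = 5*(Z/Z + Z/(-620))/4 = 5*(1 + Z*(-1/620))/4 = 5*(1 - Z/620)/4 = 5/4 - Z/496)
80299/173872 - 1951467/X(U(42)) = 80299/173872 - 1951467/(5/4 - I*√30/496)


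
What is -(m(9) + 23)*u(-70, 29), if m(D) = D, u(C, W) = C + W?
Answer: 1312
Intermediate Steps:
-(m(9) + 23)*u(-70, 29) = -(9 + 23)*(-70 + 29) = -32*(-41) = -1*(-1312) = 1312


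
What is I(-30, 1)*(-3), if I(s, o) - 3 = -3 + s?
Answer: 90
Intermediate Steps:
I(s, o) = s (I(s, o) = 3 + (-3 + s) = s)
I(-30, 1)*(-3) = -30*(-3) = 90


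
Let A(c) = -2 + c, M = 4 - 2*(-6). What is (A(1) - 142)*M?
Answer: -2288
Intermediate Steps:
M = 16 (M = 4 + 12 = 16)
(A(1) - 142)*M = ((-2 + 1) - 142)*16 = (-1 - 142)*16 = -143*16 = -2288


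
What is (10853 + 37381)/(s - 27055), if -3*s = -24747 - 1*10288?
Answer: -72351/23065 ≈ -3.1368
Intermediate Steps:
s = 35035/3 (s = -(-24747 - 1*10288)/3 = -(-24747 - 10288)/3 = -1/3*(-35035) = 35035/3 ≈ 11678.)
(10853 + 37381)/(s - 27055) = (10853 + 37381)/(35035/3 - 27055) = 48234/(-46130/3) = 48234*(-3/46130) = -72351/23065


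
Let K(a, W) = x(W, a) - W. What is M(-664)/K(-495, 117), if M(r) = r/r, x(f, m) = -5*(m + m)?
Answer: 1/4833 ≈ 0.00020691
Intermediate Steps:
x(f, m) = -10*m
K(a, W) = -W - 10*a (K(a, W) = -10*a - W = -W - 10*a)
M(r) = 1
M(-664)/K(-495, 117) = 1/(-1*117 - 10*(-495)) = 1/(-117 + 4950) = 1/4833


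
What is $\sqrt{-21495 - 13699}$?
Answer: $i \sqrt{35194} \approx 187.6 i$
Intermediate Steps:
$\sqrt{-21495 - 13699} = \sqrt{-35194} = i \sqrt{35194}$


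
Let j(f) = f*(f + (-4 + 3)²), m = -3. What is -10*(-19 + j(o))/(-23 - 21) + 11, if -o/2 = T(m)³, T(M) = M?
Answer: 14997/22 ≈ 681.68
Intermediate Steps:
o = 54 (o = -2*(-3)³ = -2*(-27) = 54)
j(f) = f*(1 + f) (j(f) = f*(f + (-1)²) = f*(f + 1) = f*(1 + f))
-10*(-19 + j(o))/(-23 - 21) + 11 = -10*(-19 + 54*(1 + 54))/(-23 - 21) + 11 = -10*(-19 + 54*55)/(-44) + 11 = -10*(-19 + 2970)*(-1)/44 + 11 = -29510*(-1)/44 + 11 = -10*(-2951/44) + 11 = 14755/22 + 11 = 14997/22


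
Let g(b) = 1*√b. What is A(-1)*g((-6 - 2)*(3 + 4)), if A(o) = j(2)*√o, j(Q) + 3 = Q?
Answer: 2*√14 ≈ 7.4833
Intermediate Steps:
j(Q) = -3 + Q
g(b) = √b
A(o) = -√o (A(o) = (-3 + 2)*√o = -√o)
A(-1)*g((-6 - 2)*(3 + 4)) = (-√(-1))*√((-6 - 2)*(3 + 4)) = (-I)*√(-8*7) = (-I)*√(-56) = (-I)*(2*I*√14) = 2*√14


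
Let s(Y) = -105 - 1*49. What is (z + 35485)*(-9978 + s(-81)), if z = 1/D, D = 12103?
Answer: -4351440254192/12103 ≈ -3.5953e+8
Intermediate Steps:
s(Y) = -154 (s(Y) = -105 - 49 = -154)
z = 1/12103 ≈ 8.2624e-5
(z + 35485)*(-9978 + s(-81)) = (1/12103 + 35485)*(-9978 - 154) = (429474956/12103)*(-10132) = -4351440254192/12103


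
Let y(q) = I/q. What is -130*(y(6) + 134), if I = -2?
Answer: -52130/3 ≈ -17377.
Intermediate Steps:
y(q) = -2/q
-130*(y(6) + 134) = -130*(-2/6 + 134) = -130*(-2*⅙ + 134) = -130*(-⅓ + 134) = -130*401/3 = -52130/3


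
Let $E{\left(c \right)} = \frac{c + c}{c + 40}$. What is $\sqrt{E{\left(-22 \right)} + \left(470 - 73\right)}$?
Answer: $\frac{\sqrt{3551}}{3} \approx 19.863$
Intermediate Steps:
$E{\left(c \right)} = \frac{2 c}{40 + c}$
$\sqrt{E{\left(-22 \right)} + \left(470 - 73\right)} = \sqrt{2 \left(-22\right) \frac{1}{40 - 22} + \left(470 - 73\right)} = \sqrt{2 \left(-22\right) \frac{1}{18} + \left(470 + \left(-932 + 859\right)\right)} = \sqrt{2 \left(-22\right) \frac{1}{18} + \left(470 - 73\right)} = \sqrt{- \frac{22}{9} + 397} = \sqrt{\frac{3551}{9}} = \frac{\sqrt{3551}}{3}$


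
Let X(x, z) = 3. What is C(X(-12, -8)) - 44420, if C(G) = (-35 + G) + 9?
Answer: -44443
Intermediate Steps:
C(G) = -26 + G
C(X(-12, -8)) - 44420 = (-26 + 3) - 44420 = -23 - 44420 = -44443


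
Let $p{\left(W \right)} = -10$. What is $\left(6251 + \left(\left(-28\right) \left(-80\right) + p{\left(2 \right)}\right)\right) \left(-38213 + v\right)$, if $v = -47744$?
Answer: $-729001317$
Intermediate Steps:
$\left(6251 + \left(\left(-28\right) \left(-80\right) + p{\left(2 \right)}\right)\right) \left(-38213 + v\right) = \left(6251 - -2230\right) \left(-38213 - 47744\right) = \left(6251 + \left(2240 - 10\right)\right) \left(-85957\right) = \left(6251 + 2230\right) \left(-85957\right) = 8481 \left(-85957\right) = -729001317$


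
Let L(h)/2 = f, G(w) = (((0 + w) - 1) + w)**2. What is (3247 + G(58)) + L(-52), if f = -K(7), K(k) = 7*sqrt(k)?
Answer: 16472 - 14*sqrt(7) ≈ 16435.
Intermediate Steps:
G(w) = (-1 + 2*w)**2 (G(w) = ((w - 1) + w)**2 = ((-1 + w) + w)**2 = (-1 + 2*w)**2)
f = -7*sqrt(7) ≈ -18.520
L(h) = -14*sqrt(7) (L(h) = 2*(-7*sqrt(7)) = -14*sqrt(7))
(3247 + G(58)) + L(-52) = (3247 + (-1 + 2*58)**2) - 14*sqrt(7) = (3247 + (-1 + 116)**2) - 14*sqrt(7) = (3247 + 115**2) - 14*sqrt(7) = (3247 + 13225) - 14*sqrt(7) = 16472 - 14*sqrt(7)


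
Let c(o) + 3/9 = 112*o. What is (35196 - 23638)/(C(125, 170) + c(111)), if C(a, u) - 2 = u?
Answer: 34674/37811 ≈ 0.91704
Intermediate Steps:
c(o) = -1/3 + 112*o
C(a, u) = 2 + u
(35196 - 23638)/(C(125, 170) + c(111)) = (35196 - 23638)/((2 + 170) + (-1/3 + 112*111)) = 11558/(172 + (-1/3 + 12432)) = 11558/(172 + 37295/3) = 11558/(37811/3) = 11558*(3/37811) = 34674/37811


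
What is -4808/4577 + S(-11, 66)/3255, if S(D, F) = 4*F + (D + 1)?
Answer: -14487482/14898135 ≈ -0.97244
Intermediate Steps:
S(D, F) = 1 + D + 4*F (S(D, F) = 4*F + (1 + D) = 1 + D + 4*F)
-4808/4577 + S(-11, 66)/3255 = -4808/4577 + (1 - 11 + 4*66)/3255 = -4808*1/4577 + (1 - 11 + 264)*(1/3255) = -4808/4577 + 254*(1/3255) = -4808/4577 + 254/3255 = -14487482/14898135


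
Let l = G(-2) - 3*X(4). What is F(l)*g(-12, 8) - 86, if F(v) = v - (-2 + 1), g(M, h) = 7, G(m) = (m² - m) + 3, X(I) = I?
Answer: -100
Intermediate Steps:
G(m) = 3 + m² - m
l = -3 (l = (3 + (-2)² - 1*(-2)) - 3*4 = (3 + 4 + 2) - 12 = 9 - 12 = -3)
F(v) = 1 + v (F(v) = v - 1*(-1) = v + 1 = 1 + v)
F(l)*g(-12, 8) - 86 = (1 - 3)*7 - 86 = -2*7 - 86 = -14 - 86 = -100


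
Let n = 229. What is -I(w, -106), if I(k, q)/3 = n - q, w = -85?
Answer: -1005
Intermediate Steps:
I(k, q) = 687 - 3*q (I(k, q) = 3*(229 - q) = 687 - 3*q)
-I(w, -106) = -(687 - 3*(-106)) = -(687 + 318) = -1*1005 = -1005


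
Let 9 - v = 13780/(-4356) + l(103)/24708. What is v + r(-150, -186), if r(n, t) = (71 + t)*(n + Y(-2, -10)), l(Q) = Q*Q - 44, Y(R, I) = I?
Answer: 165134932561/8969004 ≈ 18412.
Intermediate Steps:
l(Q) = -44 + Q**2 (l(Q) = Q**2 - 44 = -44 + Q**2)
r(n, t) = (-10 + n)*(71 + t) (r(n, t) = (71 + t)*(n - 10) = (71 + t)*(-10 + n) = (-10 + n)*(71 + t))
v = 105258961/8969004 (v = 9 - (13780/(-4356) + (-44 + 103**2)/24708) = 9 - (13780*(-1/4356) + (-44 + 10609)*(1/24708)) = 9 - (-3445/1089 + 10565*(1/24708)) = 9 - (-3445/1089 + 10565/24708) = 9 - 1*(-24537925/8969004) = 9 + 24537925/8969004 = 105258961/8969004 ≈ 11.736)
v + r(-150, -186) = 105258961/8969004 + (-710 - 10*(-186) + 71*(-150) - 150*(-186)) = 105258961/8969004 + (-710 + 1860 - 10650 + 27900) = 105258961/8969004 + 18400 = 165134932561/8969004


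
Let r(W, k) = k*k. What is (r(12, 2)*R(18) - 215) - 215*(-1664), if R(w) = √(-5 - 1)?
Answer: 357545 + 4*I*√6 ≈ 3.5755e+5 + 9.798*I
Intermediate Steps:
r(W, k) = k²
R(w) = I*√6 (R(w) = √(-6) = I*√6)
(r(12, 2)*R(18) - 215) - 215*(-1664) = (2²*(I*√6) - 215) - 215*(-1664) = (4*(I*√6) - 215) + 357760 = (4*I*√6 - 215) + 357760 = (-215 + 4*I*√6) + 357760 = 357545 + 4*I*√6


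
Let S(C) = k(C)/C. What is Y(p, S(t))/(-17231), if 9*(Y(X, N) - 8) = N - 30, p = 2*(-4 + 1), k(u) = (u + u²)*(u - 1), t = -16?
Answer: -33/17231 ≈ -0.0019152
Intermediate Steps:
k(u) = (-1 + u)*(u + u²) (k(u) = (u + u²)*(-1 + u) = (-1 + u)*(u + u²))
p = -6 (p = 2*(-3) = -6)
S(C) = (C³ - C)/C
Y(X, N) = 14/3 + N/9 (Y(X, N) = 8 + (N - 30)/9 = 8 + (-30 + N)/9 = 8 + (-10/3 + N/9) = 14/3 + N/9)
Y(p, S(t))/(-17231) = (14/3 + (-1 + (-16)²)/9)/(-17231) = (14/3 + (-1 + 256)/9)*(-1/17231) = (14/3 + (⅑)*255)*(-1/17231) = (14/3 + 85/3)*(-1/17231) = 33*(-1/17231) = -33/17231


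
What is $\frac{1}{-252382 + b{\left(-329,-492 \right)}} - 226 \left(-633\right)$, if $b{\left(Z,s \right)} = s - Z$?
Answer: $\frac{36128582609}{252545} \approx 1.4306 \cdot 10^{5}$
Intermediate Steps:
$\frac{1}{-252382 + b{\left(-329,-492 \right)}} - 226 \left(-633\right) = \frac{1}{-252382 - 163} - 226 \left(-633\right) = \frac{1}{-252382 + \left(-492 + 329\right)} - -143058 = \frac{1}{-252382 - 163} + 143058 = \frac{1}{-252545} + 143058 = - \frac{1}{252545} + 143058 = \frac{36128582609}{252545}$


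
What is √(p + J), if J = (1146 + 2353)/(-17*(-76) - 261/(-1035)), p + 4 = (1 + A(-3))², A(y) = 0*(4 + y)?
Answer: I*√6455872178/148609 ≈ 0.54067*I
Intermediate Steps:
A(y) = 0
p = -3 (p = -4 + (1 + 0)² = -4 + 1² = -4 + 1 = -3)
J = 402385/148609 (J = 3499/(1292 - 261*(-1/1035)) = 3499/(1292 + 29/115) = 3499/(148609/115) = 3499*(115/148609) = 402385/148609 ≈ 2.7077)
√(p + J) = √(-3 + 402385/148609) = √(-43442/148609) = I*√6455872178/148609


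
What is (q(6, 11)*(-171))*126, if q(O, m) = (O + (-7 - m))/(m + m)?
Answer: 129276/11 ≈ 11752.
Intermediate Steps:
q(O, m) = (-7 + O - m)/(2*m) (q(O, m) = (-7 + O - m)/((2*m)) = (-7 + O - m)*(1/(2*m)) = (-7 + O - m)/(2*m))
(q(6, 11)*(-171))*126 = (((1/2)*(-7 + 6 - 1*11)/11)*(-171))*126 = (((1/2)*(1/11)*(-7 + 6 - 11))*(-171))*126 = (((1/2)*(1/11)*(-12))*(-171))*126 = -6/11*(-171)*126 = (1026/11)*126 = 129276/11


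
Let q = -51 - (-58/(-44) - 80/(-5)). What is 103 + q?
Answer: 763/22 ≈ 34.682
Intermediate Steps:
q = -1503/22 (q = -51 - (-58*(-1/44) - 80*(-⅕)) = -51 - (29/22 + 16) = -51 - 1*381/22 = -51 - 381/22 = -1503/22 ≈ -68.318)
103 + q = 103 - 1503/22 = 763/22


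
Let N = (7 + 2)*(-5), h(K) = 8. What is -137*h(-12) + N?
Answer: -1141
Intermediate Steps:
N = -45 (N = 9*(-5) = -45)
-137*h(-12) + N = -137*8 - 45 = -1096 - 45 = -1141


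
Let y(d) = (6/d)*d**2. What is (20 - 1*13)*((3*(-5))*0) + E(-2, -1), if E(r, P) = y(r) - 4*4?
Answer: -28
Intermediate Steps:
y(d) = 6*d
E(r, P) = -16 + 6*r (E(r, P) = 6*r - 4*4 = 6*r - 1*16 = 6*r - 16 = -16 + 6*r)
(20 - 1*13)*((3*(-5))*0) + E(-2, -1) = (20 - 1*13)*((3*(-5))*0) + (-16 + 6*(-2)) = (20 - 13)*(-15*0) + (-16 - 12) = 7*0 - 28 = 0 - 28 = -28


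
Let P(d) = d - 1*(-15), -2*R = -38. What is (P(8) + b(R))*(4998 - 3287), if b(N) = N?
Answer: 71862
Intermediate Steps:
R = 19 (R = -½*(-38) = 19)
P(d) = 15 + d (P(d) = d + 15 = 15 + d)
(P(8) + b(R))*(4998 - 3287) = ((15 + 8) + 19)*(4998 - 3287) = (23 + 19)*1711 = 42*1711 = 71862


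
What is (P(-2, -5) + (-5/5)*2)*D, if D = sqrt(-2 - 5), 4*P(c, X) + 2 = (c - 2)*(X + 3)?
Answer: -I*sqrt(7)/2 ≈ -1.3229*I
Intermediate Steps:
P(c, X) = -1/2 + (-2 + c)*(3 + X)/4 (P(c, X) = -1/2 + ((c - 2)*(X + 3))/4 = -1/2 + ((-2 + c)*(3 + X))/4 = -1/2 + (-2 + c)*(3 + X)/4)
D = I*sqrt(7) (D = sqrt(-7) = I*sqrt(7) ≈ 2.6458*I)
(P(-2, -5) + (-5/5)*2)*D = ((-2 - 1/2*(-5) + (3/4)*(-2) + (1/4)*(-5)*(-2)) + (-5/5)*2)*(I*sqrt(7)) = ((-2 + 5/2 - 3/2 + 5/2) + ((1/5)*(-5))*2)*(I*sqrt(7)) = (3/2 - 1*2)*(I*sqrt(7)) = (3/2 - 2)*(I*sqrt(7)) = -I*sqrt(7)/2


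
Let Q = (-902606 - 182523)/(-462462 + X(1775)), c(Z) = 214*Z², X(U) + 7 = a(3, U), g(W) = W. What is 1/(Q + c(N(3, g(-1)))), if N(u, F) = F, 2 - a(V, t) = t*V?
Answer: 467792/101192617 ≈ 0.0046228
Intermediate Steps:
a(V, t) = 2 - V*t (a(V, t) = 2 - t*V = 2 - V*t)
X(U) = -5 - 3*U (X(U) = -7 + (2 - 1*3*U) = -7 + (2 - 3*U) = -5 - 3*U)
Q = 1085129/467792 (Q = (-902606 - 182523)/(-462462 + (-5 - 3*1775)) = -1085129/(-462462 + (-5 - 5325)) = -1085129/(-462462 - 5330) = -1085129/(-467792) = -1085129*(-1/467792) = 1085129/467792 ≈ 2.3197)
1/(Q + c(N(3, g(-1)))) = 1/(1085129/467792 + 214*(-1)²) = 1/(1085129/467792 + 214*1) = 1/(1085129/467792 + 214) = 1/(101192617/467792) = 467792/101192617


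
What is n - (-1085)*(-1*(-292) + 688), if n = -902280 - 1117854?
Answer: -956834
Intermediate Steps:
n = -2020134
n - (-1085)*(-1*(-292) + 688) = -2020134 - (-1085)*(-1*(-292) + 688) = -2020134 - (-1085)*(292 + 688) = -2020134 - (-1085)*980 = -2020134 - 1*(-1063300) = -2020134 + 1063300 = -956834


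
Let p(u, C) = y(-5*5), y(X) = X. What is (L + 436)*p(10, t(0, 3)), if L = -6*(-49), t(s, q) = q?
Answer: -18250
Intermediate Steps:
p(u, C) = -25 (p(u, C) = -5*5 = -25)
L = 294
(L + 436)*p(10, t(0, 3)) = (294 + 436)*(-25) = 730*(-25) = -18250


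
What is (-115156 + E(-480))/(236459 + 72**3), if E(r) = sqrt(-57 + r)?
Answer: -115156/609707 + I*sqrt(537)/609707 ≈ -0.18887 + 3.8007e-5*I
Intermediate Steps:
(-115156 + E(-480))/(236459 + 72**3) = (-115156 + sqrt(-57 - 480))/(236459 + 72**3) = (-115156 + sqrt(-537))/(236459 + 373248) = (-115156 + I*sqrt(537))/609707 = (-115156 + I*sqrt(537))*(1/609707) = -115156/609707 + I*sqrt(537)/609707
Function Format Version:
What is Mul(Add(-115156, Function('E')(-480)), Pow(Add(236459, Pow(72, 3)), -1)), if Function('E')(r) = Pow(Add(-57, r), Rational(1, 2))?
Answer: Add(Rational(-115156, 609707), Mul(Rational(1, 609707), I, Pow(537, Rational(1, 2)))) ≈ Add(-0.18887, Mul(3.8007e-5, I))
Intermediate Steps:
Mul(Add(-115156, Function('E')(-480)), Pow(Add(236459, Pow(72, 3)), -1)) = Mul(Add(-115156, Pow(Add(-57, -480), Rational(1, 2))), Pow(Add(236459, Pow(72, 3)), -1)) = Mul(Add(-115156, Pow(-537, Rational(1, 2))), Pow(Add(236459, 373248), -1)) = Mul(Add(-115156, Mul(I, Pow(537, Rational(1, 2)))), Pow(609707, -1)) = Mul(Add(-115156, Mul(I, Pow(537, Rational(1, 2)))), Rational(1, 609707)) = Add(Rational(-115156, 609707), Mul(Rational(1, 609707), I, Pow(537, Rational(1, 2))))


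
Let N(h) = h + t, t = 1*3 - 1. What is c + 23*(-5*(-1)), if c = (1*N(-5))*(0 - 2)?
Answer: 121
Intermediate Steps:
t = 2 (t = 3 - 1 = 2)
N(h) = 2 + h (N(h) = h + 2 = 2 + h)
c = 6 (c = (1*(2 - 5))*(0 - 2) = (1*(-3))*(-2) = -3*(-2) = 6)
c + 23*(-5*(-1)) = 6 + 23*(-5*(-1)) = 6 + 23*5 = 6 + 115 = 121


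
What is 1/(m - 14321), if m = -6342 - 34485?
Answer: -1/55148 ≈ -1.8133e-5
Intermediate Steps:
m = -40827
1/(m - 14321) = 1/(-40827 - 14321) = 1/(-55148) = -1/55148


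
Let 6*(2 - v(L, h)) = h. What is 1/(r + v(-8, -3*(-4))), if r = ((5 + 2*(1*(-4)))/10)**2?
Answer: 100/9 ≈ 11.111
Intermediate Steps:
r = 9/100 (r = ((5 + 2*(-4))*(1/10))**2 = ((5 - 8)*(1/10))**2 = (-3*1/10)**2 = (-3/10)**2 = 9/100 ≈ 0.090000)
v(L, h) = 2 - h/6
1/(r + v(-8, -3*(-4))) = 1/(9/100 + (2 - (-1)*(-4)/2)) = 1/(9/100 + (2 - 1/6*12)) = 1/(9/100 + (2 - 2)) = 1/(9/100 + 0) = 1/(9/100) = 100/9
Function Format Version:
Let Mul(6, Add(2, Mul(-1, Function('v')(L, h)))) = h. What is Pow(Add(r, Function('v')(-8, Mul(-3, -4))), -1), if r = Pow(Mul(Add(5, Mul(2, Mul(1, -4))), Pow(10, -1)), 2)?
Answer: Rational(100, 9) ≈ 11.111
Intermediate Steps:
r = Rational(9, 100) (r = Pow(Mul(Add(5, Mul(2, -4)), Rational(1, 10)), 2) = Pow(Mul(Add(5, -8), Rational(1, 10)), 2) = Pow(Mul(-3, Rational(1, 10)), 2) = Pow(Rational(-3, 10), 2) = Rational(9, 100) ≈ 0.090000)
Function('v')(L, h) = Add(2, Mul(Rational(-1, 6), h))
Pow(Add(r, Function('v')(-8, Mul(-3, -4))), -1) = Pow(Add(Rational(9, 100), Add(2, Mul(Rational(-1, 6), Mul(-3, -4)))), -1) = Pow(Add(Rational(9, 100), Add(2, Mul(Rational(-1, 6), 12))), -1) = Pow(Add(Rational(9, 100), Add(2, -2)), -1) = Pow(Add(Rational(9, 100), 0), -1) = Pow(Rational(9, 100), -1) = Rational(100, 9)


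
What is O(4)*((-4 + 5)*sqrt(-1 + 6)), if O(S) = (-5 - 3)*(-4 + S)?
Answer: 0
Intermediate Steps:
O(S) = 32 - 8*S (O(S) = -8*(-4 + S) = 32 - 8*S)
O(4)*((-4 + 5)*sqrt(-1 + 6)) = (32 - 8*4)*((-4 + 5)*sqrt(-1 + 6)) = (32 - 32)*(1*sqrt(5)) = 0*sqrt(5) = 0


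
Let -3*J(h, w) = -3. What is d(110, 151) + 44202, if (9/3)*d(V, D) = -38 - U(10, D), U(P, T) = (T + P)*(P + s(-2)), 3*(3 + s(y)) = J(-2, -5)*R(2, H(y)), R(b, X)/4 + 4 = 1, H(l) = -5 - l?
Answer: 132085/3 ≈ 44028.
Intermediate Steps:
J(h, w) = 1 (J(h, w) = -1/3*(-3) = 1)
R(b, X) = -12 (R(b, X) = -16 + 4*1 = -16 + 4 = -12)
s(y) = -7 (s(y) = -3 + (1*(-12))/3 = -3 + (1/3)*(-12) = -3 - 4 = -7)
U(P, T) = (-7 + P)*(P + T) (U(P, T) = (T + P)*(P - 7) = (P + T)*(-7 + P) = (-7 + P)*(P + T))
d(V, D) = -68/3 - D (d(V, D) = (-38 - (10**2 - 7*10 - 7*D + 10*D))/3 = (-38 - (100 - 70 - 7*D + 10*D))/3 = (-38 - (30 + 3*D))/3 = (-38 + (-30 - 3*D))/3 = (-68 - 3*D)/3 = -68/3 - D)
d(110, 151) + 44202 = (-68/3 - 1*151) + 44202 = (-68/3 - 151) + 44202 = -521/3 + 44202 = 132085/3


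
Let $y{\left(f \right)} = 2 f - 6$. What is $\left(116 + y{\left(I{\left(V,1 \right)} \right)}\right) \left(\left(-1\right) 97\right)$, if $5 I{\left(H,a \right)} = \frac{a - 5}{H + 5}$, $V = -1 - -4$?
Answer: $- \frac{53253}{5} \approx -10651.0$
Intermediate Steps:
$V = 3$ ($V = -1 + 4 = 3$)
$I{\left(H,a \right)} = \frac{-5 + a}{5 \left(5 + H\right)}$ ($I{\left(H,a \right)} = \frac{\left(a - 5\right) \frac{1}{H + 5}}{5} = \frac{\left(-5 + a\right) \frac{1}{5 + H}}{5} = \frac{\frac{1}{5 + H} \left(-5 + a\right)}{5} = \frac{-5 + a}{5 \left(5 + H\right)}$)
$y{\left(f \right)} = -6 + 2 f$
$\left(116 + y{\left(I{\left(V,1 \right)} \right)}\right) \left(\left(-1\right) 97\right) = \left(116 - \left(6 - 2 \frac{-5 + 1}{5 \left(5 + 3\right)}\right)\right) \left(\left(-1\right) 97\right) = \left(116 - \left(6 - 2 \cdot \frac{1}{5} \cdot \frac{1}{8} \left(-4\right)\right)\right) \left(-97\right) = \left(116 + \left(-6 + 2 \left(- \frac{1}{10}\right)\right)\right) \left(-97\right) = \left(116 - \frac{31}{5}\right) \left(-97\right) = \frac{549}{5} \left(-97\right) = - \frac{53253}{5}$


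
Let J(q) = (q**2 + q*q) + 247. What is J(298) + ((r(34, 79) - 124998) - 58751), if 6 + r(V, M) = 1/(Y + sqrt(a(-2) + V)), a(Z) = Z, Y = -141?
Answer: -117109241/19849 - 4*sqrt(2)/19849 ≈ -5900.0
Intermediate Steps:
r(V, M) = -6 + 1/(-141 + sqrt(-2 + V))
J(q) = 247 + 2*q**2 (J(q) = (q**2 + q**2) + 247 = 2*q**2 + 247 = 247 + 2*q**2)
J(298) + ((r(34, 79) - 124998) - 58751) = (247 + 2*298**2) + (((847 - 6*sqrt(-2 + 34))/(-141 + sqrt(-2 + 34)) - 124998) - 58751) = (247 + 2*88804) + (((847 - 24*sqrt(2))/(-141 + sqrt(32)) - 124998) - 58751) = (247 + 177608) + (((847 - 24*sqrt(2))/(-141 + 4*sqrt(2)) - 124998) - 58751) = 177855 + (((847 - 24*sqrt(2))/(-141 + 4*sqrt(2)) - 124998) - 58751) = 177855 + ((-124998 + (847 - 24*sqrt(2))/(-141 + 4*sqrt(2))) - 58751) = 177855 + (-183749 + (847 - 24*sqrt(2))/(-141 + 4*sqrt(2))) = -5894 + (847 - 24*sqrt(2))/(-141 + 4*sqrt(2))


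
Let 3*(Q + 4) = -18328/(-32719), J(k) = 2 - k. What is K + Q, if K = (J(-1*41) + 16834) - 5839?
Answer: 1083082666/98157 ≈ 11034.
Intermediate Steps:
K = 11038 (K = ((2 - (-1)*41) + 16834) - 5839 = ((2 - 1*(-41)) + 16834) - 5839 = ((2 + 41) + 16834) - 5839 = (43 + 16834) - 5839 = 16877 - 5839 = 11038)
Q = -374300/98157 (Q = -4 + (-18328/(-32719))/3 = -4 + (-18328*(-1/32719))/3 = -4 + (⅓)*(18328/32719) = -4 + 18328/98157 = -374300/98157 ≈ -3.8133)
K + Q = 11038 - 374300/98157 = 1083082666/98157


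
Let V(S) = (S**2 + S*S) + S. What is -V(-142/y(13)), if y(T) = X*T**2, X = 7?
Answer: 127658/1399489 ≈ 0.091218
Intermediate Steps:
y(T) = 7*T**2
V(S) = S + 2*S**2 (V(S) = (S**2 + S**2) + S = 2*S**2 + S = S + 2*S**2)
-V(-142/y(13)) = -(-142/(7*13**2))*(1 + 2*(-142/(7*13**2))) = -(-142/(7*169))*(1 + 2*(-142/(7*169))) = -(-142/1183)*(1 + 2*(-142/1183)) = -(-142*1/1183)*(1 + 2*(-142*1/1183)) = -(-142)*(1 + 2*(-142/1183))/1183 = -(-142)*(1 - 284/1183)/1183 = -(-142)*899/(1183*1183) = -1*(-127658/1399489) = 127658/1399489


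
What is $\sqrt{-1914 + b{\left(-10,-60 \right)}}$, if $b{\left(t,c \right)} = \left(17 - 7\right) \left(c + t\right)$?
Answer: $i \sqrt{2614} \approx 51.127 i$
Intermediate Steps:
$b{\left(t,c \right)} = 10 c + 10 t$ ($b{\left(t,c \right)} = 10 \left(c + t\right) = 10 c + 10 t$)
$\sqrt{-1914 + b{\left(-10,-60 \right)}} = \sqrt{-1914 + \left(10 \left(-60\right) + 10 \left(-10\right)\right)} = \sqrt{-1914 - 700} = \sqrt{-2614} = i \sqrt{2614}$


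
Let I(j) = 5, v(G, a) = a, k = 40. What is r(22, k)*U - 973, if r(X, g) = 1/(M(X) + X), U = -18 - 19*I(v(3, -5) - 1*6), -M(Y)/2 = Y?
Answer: -21293/22 ≈ -967.86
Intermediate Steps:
M(Y) = -2*Y
U = -113 (U = -18 - 19*5 = -18 - 95 = -113)
r(X, g) = -1/X (r(X, g) = 1/(-2*X + X) = 1/(-X) = -1/X)
r(22, k)*U - 973 = -1/22*(-113) - 973 = 113/22 - 973 = -21293/22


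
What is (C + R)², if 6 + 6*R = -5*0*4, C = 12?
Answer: 121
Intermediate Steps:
R = -1 (R = -1 + (-5*0*4)/6 = -1 + (0*4)/6 = -1 + (⅙)*0 = -1 + 0 = -1)
(C + R)² = (12 - 1)² = 11² = 121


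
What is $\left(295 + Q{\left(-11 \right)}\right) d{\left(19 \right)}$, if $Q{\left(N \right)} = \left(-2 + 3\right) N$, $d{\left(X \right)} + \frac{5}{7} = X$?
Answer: $\frac{36352}{7} \approx 5193.1$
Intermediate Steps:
$d{\left(X \right)} = - \frac{5}{7} + X$
$Q{\left(N \right)} = N$ ($Q{\left(N \right)} = 1 N = N$)
$\left(295 + Q{\left(-11 \right)}\right) d{\left(19 \right)} = \left(295 - 11\right) \left(- \frac{5}{7} + 19\right) = 284 \cdot \frac{128}{7} = \frac{36352}{7}$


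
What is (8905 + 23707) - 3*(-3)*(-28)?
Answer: 32360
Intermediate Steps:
(8905 + 23707) - 3*(-3)*(-28) = 32612 + 9*(-28) = 32612 - 252 = 32360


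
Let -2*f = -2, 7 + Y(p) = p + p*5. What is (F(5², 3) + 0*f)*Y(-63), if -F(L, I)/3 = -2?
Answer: -2310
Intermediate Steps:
Y(p) = -7 + 6*p (Y(p) = -7 + (p + p*5) = -7 + (p + 5*p) = -7 + 6*p)
f = 1 (f = -½*(-2) = 1)
F(L, I) = 6 (F(L, I) = -3*(-2) = 6)
(F(5², 3) + 0*f)*Y(-63) = (6 + 0*1)*(-7 + 6*(-63)) = (6 + 0)*(-7 - 378) = 6*(-385) = -2310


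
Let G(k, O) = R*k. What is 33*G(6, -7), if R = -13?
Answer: -2574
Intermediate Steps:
G(k, O) = -13*k
33*G(6, -7) = 33*(-13*6) = 33*(-78) = -2574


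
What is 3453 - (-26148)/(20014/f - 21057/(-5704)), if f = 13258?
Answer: 1667793759561/196666781 ≈ 8480.3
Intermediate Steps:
3453 - (-26148)/(20014/f - 21057/(-5704)) = 3453 - (-26148)/(20014/13258 - 21057/(-5704)) = 3453 - (-26148)/(20014*(1/13258) - 21057*(-1/5704)) = 3453 - (-26148)/(10007/6629 + 21057/5704) = 3453 - (-26148)/196666781/37811816 = 3453 - (-26148)*37811816/196666781 = 3453 - 1*(-988703364768/196666781) = 3453 + 988703364768/196666781 = 1667793759561/196666781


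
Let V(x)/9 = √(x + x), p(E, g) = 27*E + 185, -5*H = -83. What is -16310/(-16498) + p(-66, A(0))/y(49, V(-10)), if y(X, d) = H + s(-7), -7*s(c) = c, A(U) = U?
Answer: -65150625/725912 ≈ -89.750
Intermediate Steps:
s(c) = -c/7
H = 83/5 (H = -⅕*(-83) = 83/5 ≈ 16.600)
p(E, g) = 185 + 27*E
V(x) = 9*√2*√x (V(x) = 9*√(x + x) = 9*√(2*x) = 9*(√2*√x) = 9*√2*√x)
y(X, d) = 88/5 (y(X, d) = 83/5 - ⅐*(-7) = 83/5 + 1 = 88/5)
-16310/(-16498) + p(-66, A(0))/y(49, V(-10)) = -16310/(-16498) + (185 + 27*(-66))/(88/5) = -16310*(-1/16498) + (185 - 1782)*(5/88) = 8155/8249 - 1597*5/88 = 8155/8249 - 7985/88 = -65150625/725912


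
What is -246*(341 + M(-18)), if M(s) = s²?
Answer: -163590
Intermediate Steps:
-246*(341 + M(-18)) = -246*(341 + (-18)²) = -246*(341 + 324) = -246*665 = -163590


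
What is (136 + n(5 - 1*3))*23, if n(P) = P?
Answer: 3174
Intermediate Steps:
(136 + n(5 - 1*3))*23 = (136 + (5 - 1*3))*23 = (136 + (5 - 3))*23 = (136 + 2)*23 = 138*23 = 3174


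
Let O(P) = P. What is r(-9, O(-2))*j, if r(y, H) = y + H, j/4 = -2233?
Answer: 98252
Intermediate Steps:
j = -8932 (j = 4*(-2233) = -8932)
r(y, H) = H + y
r(-9, O(-2))*j = (-2 - 9)*(-8932) = -11*(-8932) = 98252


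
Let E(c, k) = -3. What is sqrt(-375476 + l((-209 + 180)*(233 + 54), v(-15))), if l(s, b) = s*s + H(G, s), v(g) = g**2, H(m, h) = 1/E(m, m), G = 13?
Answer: sqrt(620071674)/3 ≈ 8300.4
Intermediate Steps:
H(m, h) = -1/3 (H(m, h) = 1/(-3) = -1/3)
l(s, b) = -1/3 + s**2 (l(s, b) = s*s - 1/3 = s**2 - 1/3 = -1/3 + s**2)
sqrt(-375476 + l((-209 + 180)*(233 + 54), v(-15))) = sqrt(-375476 + (-1/3 + ((-209 + 180)*(233 + 54))**2)) = sqrt(-375476 + (-1/3 + (-29*287)**2)) = sqrt(-375476 + (-1/3 + (-8323)**2)) = sqrt(-375476 + (-1/3 + 69272329)) = sqrt(-375476 + 207816986/3) = sqrt(206690558/3) = sqrt(620071674)/3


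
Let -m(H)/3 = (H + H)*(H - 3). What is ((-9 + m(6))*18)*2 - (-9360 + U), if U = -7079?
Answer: 12227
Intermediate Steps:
m(H) = -6*H*(-3 + H) (m(H) = -3*(H + H)*(H - 3) = -3*2*H*(-3 + H) = -6*H*(-3 + H))
((-9 + m(6))*18)*2 - (-9360 + U) = ((-9 + 6*6*(3 - 1*6))*18)*2 - (-9360 - 7079) = ((-9 + 6*6*(3 - 6))*18)*2 - 1*(-16439) = ((-9 + 6*6*(-3))*18)*2 + 16439 = ((-9 - 108)*18)*2 + 16439 = -117*18*2 + 16439 = -2106*2 + 16439 = -4212 + 16439 = 12227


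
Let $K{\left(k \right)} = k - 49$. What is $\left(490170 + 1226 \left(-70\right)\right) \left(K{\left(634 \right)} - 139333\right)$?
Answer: $-56102753800$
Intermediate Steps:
$K{\left(k \right)} = -49 + k$
$\left(490170 + 1226 \left(-70\right)\right) \left(K{\left(634 \right)} - 139333\right) = \left(490170 + 1226 \left(-70\right)\right) \left(\left(-49 + 634\right) - 139333\right) = \left(490170 - 85820\right) \left(585 - 139333\right) = 404350 \left(-138748\right) = -56102753800$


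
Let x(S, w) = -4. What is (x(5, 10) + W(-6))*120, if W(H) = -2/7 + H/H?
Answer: -2760/7 ≈ -394.29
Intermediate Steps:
W(H) = 5/7 (W(H) = -2*1/7 + 1 = -2/7 + 1 = 5/7)
(x(5, 10) + W(-6))*120 = (-4 + 5/7)*120 = -23/7*120 = -2760/7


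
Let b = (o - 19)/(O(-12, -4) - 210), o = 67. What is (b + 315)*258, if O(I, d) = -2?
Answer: 4304214/53 ≈ 81212.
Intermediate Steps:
b = -12/53 (b = (67 - 19)/(-2 - 210) = 48/(-212) = 48*(-1/212) = -12/53 ≈ -0.22642)
(b + 315)*258 = (-12/53 + 315)*258 = (16683/53)*258 = 4304214/53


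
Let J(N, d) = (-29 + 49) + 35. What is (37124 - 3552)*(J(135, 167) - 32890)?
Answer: -1102336620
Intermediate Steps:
J(N, d) = 55 (J(N, d) = 20 + 35 = 55)
(37124 - 3552)*(J(135, 167) - 32890) = (37124 - 3552)*(55 - 32890) = 33572*(-32835) = -1102336620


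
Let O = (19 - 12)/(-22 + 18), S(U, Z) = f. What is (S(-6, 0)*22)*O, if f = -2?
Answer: 77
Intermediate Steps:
S(U, Z) = -2
O = -7/4 (O = 7/(-4) = 7*(-1/4) = -7/4 ≈ -1.7500)
(S(-6, 0)*22)*O = -2*22*(-7/4) = -44*(-7/4) = 77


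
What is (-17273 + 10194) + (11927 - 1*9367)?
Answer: -4519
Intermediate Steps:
(-17273 + 10194) + (11927 - 1*9367) = -7079 + (11927 - 9367) = -7079 + 2560 = -4519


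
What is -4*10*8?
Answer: -320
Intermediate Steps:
-4*10*8 = -40*8 = -320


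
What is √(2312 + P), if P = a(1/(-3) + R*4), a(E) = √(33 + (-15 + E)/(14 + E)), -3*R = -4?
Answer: √(834632 + 19*√11723)/19 ≈ 48.142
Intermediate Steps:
R = 4/3 (R = -⅓*(-4) = 4/3 ≈ 1.3333)
a(E) = √(33 + (-15 + E)/(14 + E))
P = √11723/19 (P = √((447 + 34*(1/(-3) + (4/3)*4))/(14 + (1/(-3) + (4/3)*4))) = √((447 + 34*(-⅓ + 16/3))/(14 + (-⅓ + 16/3))) = √((447 + 34*5)/(14 + 5)) = √((447 + 170)/19) = √((1/19)*617) = √(617/19) = √11723/19 ≈ 5.6986)
√(2312 + P) = √(2312 + √11723/19)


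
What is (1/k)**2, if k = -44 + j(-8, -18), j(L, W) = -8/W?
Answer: 81/153664 ≈ 0.00052712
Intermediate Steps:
k = -392/9 (k = -44 - 8/(-18) = -44 - 8*(-1/18) = -44 + 4/9 = -392/9 ≈ -43.556)
(1/k)**2 = (1/(-392/9))**2 = (-9/392)**2 = 81/153664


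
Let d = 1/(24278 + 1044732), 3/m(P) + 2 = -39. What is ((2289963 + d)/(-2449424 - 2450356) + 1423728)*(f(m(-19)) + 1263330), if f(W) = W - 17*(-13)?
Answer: 96583257337016627998791293/53688616632450 ≈ 1.7990e+12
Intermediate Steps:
m(P) = -3/41 (m(P) = 3/(-2 - 39) = 3/(-41) = 3*(-1/41) = -3/41)
d = 1/1069010 ≈ 9.3545e-7
f(W) = 221 + W (f(W) = W + 221 = 221 + W)
((2289963 + d)/(-2449424 - 2450356) + 1423728)*(f(m(-19)) + 1263330) = ((2289963 + 1/1069010)/(-2449424 - 2450356) + 1423728)*((221 - 3/41) + 1263330) = ((2447993346631/1069010)/(-4899780) + 1423728)*(9058/41 + 1263330) = ((2447993346631/1069010)*(-1/4899780) + 1423728)*(51805588/41) = (-2447993346631/5237913817800 + 1423728)*(51805588/41) = (7457362115995411769/5237913817800)*(51805588/41) = 96583257337016627998791293/53688616632450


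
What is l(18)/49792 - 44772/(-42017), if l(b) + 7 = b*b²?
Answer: 2474036449/2092110464 ≈ 1.1826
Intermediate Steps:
l(b) = -7 + b³ (l(b) = -7 + b*b² = -7 + b³)
l(18)/49792 - 44772/(-42017) = (-7 + 18³)/49792 - 44772/(-42017) = (-7 + 5832)*(1/49792) - 44772*(-1/42017) = 5825*(1/49792) + 44772/42017 = 5825/49792 + 44772/42017 = 2474036449/2092110464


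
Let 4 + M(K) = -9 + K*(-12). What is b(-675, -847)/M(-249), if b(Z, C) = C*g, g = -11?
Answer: 1331/425 ≈ 3.1318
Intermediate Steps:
b(Z, C) = -11*C (b(Z, C) = C*(-11) = -11*C)
M(K) = -13 - 12*K (M(K) = -4 + (-9 + K*(-12)) = -4 + (-9 - 12*K) = -13 - 12*K)
b(-675, -847)/M(-249) = (-11*(-847))/(-13 - 12*(-249)) = 9317/(-13 + 2988) = 9317/2975 = 9317*(1/2975) = 1331/425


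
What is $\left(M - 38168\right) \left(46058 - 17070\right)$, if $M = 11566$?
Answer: $-771138776$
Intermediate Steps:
$\left(M - 38168\right) \left(46058 - 17070\right) = \left(11566 - 38168\right) \left(46058 - 17070\right) = - 26602 \left(46058 + \left(-24869 + 7799\right)\right) = - 26602 \left(46058 - 17070\right) = \left(-26602\right) 28988 = -771138776$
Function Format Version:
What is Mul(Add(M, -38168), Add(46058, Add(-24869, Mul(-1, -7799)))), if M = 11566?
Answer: -771138776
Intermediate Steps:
Mul(Add(M, -38168), Add(46058, Add(-24869, Mul(-1, -7799)))) = Mul(Add(11566, -38168), Add(46058, Add(-24869, Mul(-1, -7799)))) = Mul(-26602, Add(46058, Add(-24869, 7799))) = Mul(-26602, Add(46058, -17070)) = Mul(-26602, 28988) = -771138776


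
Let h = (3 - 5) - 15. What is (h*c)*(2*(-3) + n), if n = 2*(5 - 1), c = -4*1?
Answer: 136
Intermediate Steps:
c = -4
n = 8 (n = 2*4 = 8)
h = -17 (h = -2 - 15 = -17)
(h*c)*(2*(-3) + n) = (-17*(-4))*(2*(-3) + 8) = 68*(-6 + 8) = 68*2 = 136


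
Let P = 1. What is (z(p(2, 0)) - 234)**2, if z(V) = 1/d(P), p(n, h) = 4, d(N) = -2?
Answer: 219961/4 ≈ 54990.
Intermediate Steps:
z(V) = -1/2 (z(V) = 1/(-2) = -1/2)
(z(p(2, 0)) - 234)**2 = (-1/2 - 234)**2 = (-469/2)**2 = 219961/4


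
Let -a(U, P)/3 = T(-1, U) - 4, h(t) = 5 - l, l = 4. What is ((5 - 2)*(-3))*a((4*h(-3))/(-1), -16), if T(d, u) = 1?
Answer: -81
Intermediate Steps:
h(t) = 1 (h(t) = 5 - 1*4 = 5 - 4 = 1)
a(U, P) = 9 (a(U, P) = -3*(1 - 4) = -3*(-3) = 9)
((5 - 2)*(-3))*a((4*h(-3))/(-1), -16) = ((5 - 2)*(-3))*9 = (3*(-3))*9 = -9*9 = -81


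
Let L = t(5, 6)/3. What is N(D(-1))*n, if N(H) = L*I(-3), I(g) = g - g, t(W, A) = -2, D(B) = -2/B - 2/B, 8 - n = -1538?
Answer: 0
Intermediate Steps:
n = 1546 (n = 8 - 1*(-1538) = 8 + 1538 = 1546)
D(B) = -4/B
I(g) = 0
L = -⅔ (L = -2/3 = -2*⅓ = -⅔ ≈ -0.66667)
N(H) = 0 (N(H) = -⅔*0 = 0)
N(D(-1))*n = 0*1546 = 0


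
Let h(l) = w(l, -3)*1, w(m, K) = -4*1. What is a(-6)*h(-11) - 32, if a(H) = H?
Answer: -8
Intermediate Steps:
w(m, K) = -4
h(l) = -4 (h(l) = -4*1 = -4)
a(-6)*h(-11) - 32 = -6*(-4) - 32 = 24 - 32 = -8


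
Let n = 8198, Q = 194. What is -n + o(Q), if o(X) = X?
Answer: -8004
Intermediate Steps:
-n + o(Q) = -1*8198 + 194 = -8198 + 194 = -8004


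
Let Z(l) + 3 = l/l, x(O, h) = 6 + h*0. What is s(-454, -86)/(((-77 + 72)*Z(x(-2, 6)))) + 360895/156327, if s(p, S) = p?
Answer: -33681754/781635 ≈ -43.091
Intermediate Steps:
x(O, h) = 6 (x(O, h) = 6 + 0 = 6)
Z(l) = -2 (Z(l) = -3 + l/l = -3 + 1 = -2)
s(-454, -86)/(((-77 + 72)*Z(x(-2, 6)))) + 360895/156327 = -454*(-1/(2*(-77 + 72))) + 360895/156327 = -454/((-5*(-2))) + 360895*(1/156327) = -454/10 + 360895/156327 = -454*⅒ + 360895/156327 = -227/5 + 360895/156327 = -33681754/781635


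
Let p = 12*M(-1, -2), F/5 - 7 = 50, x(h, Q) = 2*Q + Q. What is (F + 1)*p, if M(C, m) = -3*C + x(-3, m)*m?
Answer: 51480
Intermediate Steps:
x(h, Q) = 3*Q
F = 285 (F = 35 + 5*50 = 35 + 250 = 285)
M(C, m) = -3*C + 3*m² (M(C, m) = -3*C + (3*m)*m = -3*C + 3*m²)
p = 180 (p = 12*(-3*(-1) + 3*(-2)²) = 12*(3 + 3*4) = 12*(3 + 12) = 12*15 = 180)
(F + 1)*p = (285 + 1)*180 = 286*180 = 51480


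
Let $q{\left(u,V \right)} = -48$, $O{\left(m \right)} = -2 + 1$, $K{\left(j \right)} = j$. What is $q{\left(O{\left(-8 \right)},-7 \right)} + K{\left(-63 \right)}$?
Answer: $-111$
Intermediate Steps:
$O{\left(m \right)} = -1$
$q{\left(O{\left(-8 \right)},-7 \right)} + K{\left(-63 \right)} = -48 - 63 = -111$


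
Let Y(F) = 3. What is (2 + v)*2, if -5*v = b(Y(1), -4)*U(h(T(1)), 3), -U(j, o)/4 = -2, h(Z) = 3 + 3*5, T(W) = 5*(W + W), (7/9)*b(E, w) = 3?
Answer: -292/35 ≈ -8.3428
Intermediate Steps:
b(E, w) = 27/7 (b(E, w) = (9/7)*3 = 27/7)
T(W) = 10*W (T(W) = 5*(2*W) = 10*W)
h(Z) = 18 (h(Z) = 3 + 15 = 18)
U(j, o) = 8 (U(j, o) = -4*(-2) = 8)
v = -216/35 (v = -27*8/35 = -1/5*216/7 = -216/35 ≈ -6.1714)
(2 + v)*2 = (2 - 216/35)*2 = -146/35*2 = -292/35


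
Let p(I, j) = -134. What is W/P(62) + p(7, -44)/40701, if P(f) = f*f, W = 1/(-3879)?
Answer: -666032695/202295854692 ≈ -0.0032924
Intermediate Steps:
W = -1/3879 ≈ -0.00025780
P(f) = f**2
W/P(62) + p(7, -44)/40701 = -1/(3879*(62**2)) - 134/40701 = -1/3879/3844 - 134*1/40701 = -1/3879*1/3844 - 134/40701 = -1/14910876 - 134/40701 = -666032695/202295854692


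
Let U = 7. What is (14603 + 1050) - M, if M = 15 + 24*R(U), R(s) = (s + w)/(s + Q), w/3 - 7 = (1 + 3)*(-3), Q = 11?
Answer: 46946/3 ≈ 15649.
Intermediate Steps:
w = -15 (w = 21 + 3*((1 + 3)*(-3)) = 21 + 3*(4*(-3)) = 21 + 3*(-12) = 21 - 36 = -15)
R(s) = (-15 + s)/(11 + s) (R(s) = (s - 15)/(s + 11) = (-15 + s)/(11 + s))
M = 13/3 (M = 15 + 24*((-15 + 7)/(11 + 7)) = 15 + 24*(-8/18) = 15 + 24*((1/18)*(-8)) = 15 + 24*(-4/9) = 15 - 32/3 = 13/3 ≈ 4.3333)
(14603 + 1050) - M = (14603 + 1050) - 1*13/3 = 15653 - 13/3 = 46946/3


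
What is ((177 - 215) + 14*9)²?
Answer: 7744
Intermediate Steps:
((177 - 215) + 14*9)² = (-38 + 126)² = 88² = 7744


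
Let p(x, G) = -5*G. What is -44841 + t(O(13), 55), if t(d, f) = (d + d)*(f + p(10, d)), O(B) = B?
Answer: -45101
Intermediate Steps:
t(d, f) = 2*d*(f - 5*d) (t(d, f) = (d + d)*(f - 5*d) = (2*d)*(f - 5*d) = 2*d*(f - 5*d))
-44841 + t(O(13), 55) = -44841 + 2*13*(55 - 5*13) = -44841 + 2*13*(55 - 65) = -44841 + 2*13*(-10) = -44841 - 260 = -45101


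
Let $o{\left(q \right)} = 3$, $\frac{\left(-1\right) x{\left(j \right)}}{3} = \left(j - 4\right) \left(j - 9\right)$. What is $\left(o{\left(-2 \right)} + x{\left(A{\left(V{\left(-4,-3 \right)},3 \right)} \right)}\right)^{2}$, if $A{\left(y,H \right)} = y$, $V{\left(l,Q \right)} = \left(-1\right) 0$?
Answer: $11025$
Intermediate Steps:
$V{\left(l,Q \right)} = 0$
$x{\left(j \right)} = - 3 \left(-9 + j\right) \left(-4 + j\right)$ ($x{\left(j \right)} = - 3 \left(j - 4\right) \left(j - 9\right) = - 3 \left(-4 + j\right) \left(-9 + j\right) = - 3 \left(-9 + j\right) \left(-4 + j\right)$)
$\left(o{\left(-2 \right)} + x{\left(A{\left(V{\left(-4,-3 \right)},3 \right)} \right)}\right)^{2} = \left(3 - \left(108 + 3 \cdot 0^{2}\right)\right)^{2} = \left(3 - 108\right)^{2} = \left(-105\right)^{2} = 11025$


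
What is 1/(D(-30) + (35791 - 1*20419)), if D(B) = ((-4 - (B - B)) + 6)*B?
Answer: 1/15312 ≈ 6.5308e-5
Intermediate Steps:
D(B) = 2*B (D(B) = ((-4 - 1*0) + 6)*B = ((-4 + 0) + 6)*B = (-4 + 6)*B = 2*B)
1/(D(-30) + (35791 - 1*20419)) = 1/(2*(-30) + (35791 - 1*20419)) = 1/(-60 + (35791 - 20419)) = 1/(-60 + 15372) = 1/15312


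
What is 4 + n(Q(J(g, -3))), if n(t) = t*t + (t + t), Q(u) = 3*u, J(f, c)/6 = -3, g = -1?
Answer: 2812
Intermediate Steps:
J(f, c) = -18 (J(f, c) = 6*(-3) = -18)
n(t) = t² + 2*t
4 + n(Q(J(g, -3))) = 4 + (3*(-18))*(2 + 3*(-18)) = 4 - 54*(2 - 54) = 4 - 54*(-52) = 4 + 2808 = 2812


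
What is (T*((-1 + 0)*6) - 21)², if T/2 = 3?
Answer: 3249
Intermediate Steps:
T = 6 (T = 2*3 = 6)
(T*((-1 + 0)*6) - 21)² = (6*((-1 + 0)*6) - 21)² = (6*(-1*6) - 21)² = (6*(-6) - 21)² = (-36 - 21)² = (-57)² = 3249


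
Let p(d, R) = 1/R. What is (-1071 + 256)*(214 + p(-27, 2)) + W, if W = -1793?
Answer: -353221/2 ≈ -1.7661e+5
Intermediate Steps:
(-1071 + 256)*(214 + p(-27, 2)) + W = (-1071 + 256)*(214 + 1/2) - 1793 = -815*(214 + ½) - 1793 = -815*429/2 - 1793 = -349635/2 - 1793 = -353221/2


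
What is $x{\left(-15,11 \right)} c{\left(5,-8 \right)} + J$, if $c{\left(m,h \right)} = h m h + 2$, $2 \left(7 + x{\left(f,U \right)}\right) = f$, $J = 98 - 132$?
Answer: $-4703$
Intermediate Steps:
$J = -34$
$x{\left(f,U \right)} = -7 + \frac{f}{2}$
$c{\left(m,h \right)} = 2 + m h^{2}$ ($c{\left(m,h \right)} = m h^{2} + 2 = 2 + m h^{2}$)
$x{\left(-15,11 \right)} c{\left(5,-8 \right)} + J = \left(-7 + \frac{1}{2} \left(-15\right)\right) \left(2 + 5 \left(-8\right)^{2}\right) - 34 = \left(-7 - \frac{15}{2}\right) \left(2 + 5 \cdot 64\right) - 34 = - \frac{29 \left(2 + 320\right)}{2} - 34 = \left(- \frac{29}{2}\right) 322 - 34 = -4669 - 34 = -4703$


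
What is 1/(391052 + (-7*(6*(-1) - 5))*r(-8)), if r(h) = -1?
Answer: 1/390975 ≈ 2.5577e-6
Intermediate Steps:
1/(391052 + (-7*(6*(-1) - 5))*r(-8)) = 1/(391052 - 7*(6*(-1) - 5)*(-1)) = 1/(391052 - 7*(-6 - 5)*(-1)) = 1/(391052 - 7*(-11)*(-1)) = 1/(391052 + 77*(-1)) = 1/(391052 - 77) = 1/390975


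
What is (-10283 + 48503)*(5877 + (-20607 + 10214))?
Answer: -172601520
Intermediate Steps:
(-10283 + 48503)*(5877 + (-20607 + 10214)) = 38220*(5877 - 10393) = 38220*(-4516) = -172601520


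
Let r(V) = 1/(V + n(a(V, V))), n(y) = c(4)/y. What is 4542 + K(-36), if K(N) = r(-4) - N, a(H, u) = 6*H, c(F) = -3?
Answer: 141910/31 ≈ 4577.7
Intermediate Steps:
n(y) = -3/y
r(V) = 1/(V - 1/(2*V)) (r(V) = 1/(V - 3*1/(6*V)) = 1/(V - 1/(2*V)))
K(N) = -8/31 - N (K(N) = 2*(-4)/(-1 + 2*(-4)²) - N = 2*(-4)/(-1 + 2*16) - N = 2*(-4)/(-1 + 32) - N = 2*(-4)/31 - N = 2*(-4)*(1/31) - N = -8/31 - N)
4542 + K(-36) = 4542 + (-8/31 - 1*(-36)) = 4542 + (-8/31 + 36) = 4542 + 1108/31 = 141910/31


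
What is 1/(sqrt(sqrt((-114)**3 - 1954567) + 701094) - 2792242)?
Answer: -1/(2792242 - sqrt(701094 + I*sqrt(3436111))) ≈ -3.5824e-7 - 1.4206e-13*I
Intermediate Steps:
1/(sqrt(sqrt((-114)**3 - 1954567) + 701094) - 2792242) = 1/(sqrt(sqrt(-1481544 - 1954567) + 701094) - 2792242) = 1/(sqrt(sqrt(-3436111) + 701094) - 2792242) = 1/(sqrt(I*sqrt(3436111) + 701094) - 2792242) = 1/(sqrt(701094 + I*sqrt(3436111)) - 2792242) = 1/(-2792242 + sqrt(701094 + I*sqrt(3436111)))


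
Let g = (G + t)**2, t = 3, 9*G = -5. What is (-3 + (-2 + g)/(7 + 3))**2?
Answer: 1110916/164025 ≈ 6.7728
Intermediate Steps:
G = -5/9 (G = (1/9)*(-5) = -5/9 ≈ -0.55556)
g = 484/81 (g = (-5/9 + 3)**2 = (22/9)**2 = 484/81 ≈ 5.9753)
(-3 + (-2 + g)/(7 + 3))**2 = (-3 + (-2 + 484/81)/(7 + 3))**2 = (-3 + (322/81)/10)**2 = (-3 + (322/81)*(1/10))**2 = (-3 + 161/405)**2 = (-1054/405)**2 = 1110916/164025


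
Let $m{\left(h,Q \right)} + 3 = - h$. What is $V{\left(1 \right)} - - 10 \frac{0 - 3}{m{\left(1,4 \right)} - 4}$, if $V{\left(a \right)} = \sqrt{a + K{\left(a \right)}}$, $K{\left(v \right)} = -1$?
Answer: $\frac{15}{4} \approx 3.75$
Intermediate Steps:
$m{\left(h,Q \right)} = -3 - h$
$V{\left(a \right)} = \sqrt{-1 + a}$ ($V{\left(a \right)} = \sqrt{a - 1} = \sqrt{-1 + a}$)
$V{\left(1 \right)} - - 10 \frac{0 - 3}{m{\left(1,4 \right)} - 4} = \sqrt{-1 + 1} - - 10 \frac{0 - 3}{\left(-3 - 1\right) - 4} = \sqrt{0} - - 10 \frac{1}{\left(-3 - 1\right) - 4} \left(-3\right) = 0 - - 10 \frac{1}{-4 - 4} \left(-3\right) = 0 - - 10 \frac{1}{-8} \left(-3\right) = 0 - - 10 \left(\left(- \frac{1}{8}\right) \left(-3\right)\right) = 0 - \left(-10\right) \frac{3}{8} = 0 - - \frac{15}{4} = 0 + \frac{15}{4} = \frac{15}{4}$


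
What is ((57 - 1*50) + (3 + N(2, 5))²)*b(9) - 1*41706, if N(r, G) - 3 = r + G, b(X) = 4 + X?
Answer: -39418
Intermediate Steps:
N(r, G) = 3 + G + r (N(r, G) = 3 + (r + G) = 3 + (G + r) = 3 + G + r)
((57 - 1*50) + (3 + N(2, 5))²)*b(9) - 1*41706 = ((57 - 1*50) + (3 + (3 + 5 + 2))²)*(4 + 9) - 1*41706 = ((57 - 50) + (3 + 10)²)*13 - 41706 = (7 + 13²)*13 - 41706 = (7 + 169)*13 - 41706 = 176*13 - 41706 = 2288 - 41706 = -39418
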